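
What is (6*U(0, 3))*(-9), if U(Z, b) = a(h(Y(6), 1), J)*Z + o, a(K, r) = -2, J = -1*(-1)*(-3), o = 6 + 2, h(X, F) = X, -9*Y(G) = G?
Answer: -432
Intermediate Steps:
Y(G) = -G/9
o = 8
J = -3 (J = 1*(-3) = -3)
U(Z, b) = 8 - 2*Z (U(Z, b) = -2*Z + 8 = 8 - 2*Z)
(6*U(0, 3))*(-9) = (6*(8 - 2*0))*(-9) = (6*(8 + 0))*(-9) = (6*8)*(-9) = 48*(-9) = -432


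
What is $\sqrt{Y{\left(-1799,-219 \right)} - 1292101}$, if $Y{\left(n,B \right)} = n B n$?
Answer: $4 i \sqrt{44378995} \approx 26647.0 i$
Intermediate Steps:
$Y{\left(n,B \right)} = B n^{2}$ ($Y{\left(n,B \right)} = B n n = B n^{2}$)
$\sqrt{Y{\left(-1799,-219 \right)} - 1292101} = \sqrt{- 219 \left(-1799\right)^{2} - 1292101} = \sqrt{\left(-219\right) 3236401 - 1292101} = \sqrt{-708771819 - 1292101} = \sqrt{-710063920} = 4 i \sqrt{44378995}$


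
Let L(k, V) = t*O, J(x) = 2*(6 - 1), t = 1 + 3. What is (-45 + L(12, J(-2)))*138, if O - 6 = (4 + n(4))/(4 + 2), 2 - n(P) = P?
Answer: -2714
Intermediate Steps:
n(P) = 2 - P
t = 4
O = 19/3 (O = 6 + (4 + (2 - 1*4))/(4 + 2) = 6 + (4 + (2 - 4))/6 = 6 + (4 - 2)*(1/6) = 6 + 2*(1/6) = 6 + 1/3 = 19/3 ≈ 6.3333)
J(x) = 10 (J(x) = 2*5 = 10)
L(k, V) = 76/3 (L(k, V) = 4*(19/3) = 76/3)
(-45 + L(12, J(-2)))*138 = (-45 + 76/3)*138 = -59/3*138 = -2714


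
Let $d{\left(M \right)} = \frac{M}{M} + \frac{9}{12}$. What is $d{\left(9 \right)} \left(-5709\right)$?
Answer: $- \frac{39963}{4} \approx -9990.8$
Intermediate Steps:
$d{\left(M \right)} = \frac{7}{4}$ ($d{\left(M \right)} = 1 + 9 \cdot \frac{1}{12} = 1 + \frac{3}{4} = \frac{7}{4}$)
$d{\left(9 \right)} \left(-5709\right) = \frac{7}{4} \left(-5709\right) = - \frac{39963}{4}$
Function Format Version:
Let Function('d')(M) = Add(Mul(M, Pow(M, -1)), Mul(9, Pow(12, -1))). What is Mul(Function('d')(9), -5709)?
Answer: Rational(-39963, 4) ≈ -9990.8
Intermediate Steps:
Function('d')(M) = Rational(7, 4) (Function('d')(M) = Add(1, Mul(9, Rational(1, 12))) = Add(1, Rational(3, 4)) = Rational(7, 4))
Mul(Function('d')(9), -5709) = Mul(Rational(7, 4), -5709) = Rational(-39963, 4)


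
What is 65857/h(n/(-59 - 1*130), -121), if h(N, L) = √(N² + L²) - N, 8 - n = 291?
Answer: 1694321/251559 + 149675*√836914/251559 ≈ 551.05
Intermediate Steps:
n = -283 (n = 8 - 1*291 = 8 - 291 = -283)
h(N, L) = √(L² + N²) - N
65857/h(n/(-59 - 1*130), -121) = 65857/(√((-121)² + (-283/(-59 - 1*130))²) - (-283)/(-59 - 1*130)) = 65857/(√(14641 + (-283/(-59 - 130))²) - (-283)/(-59 - 130)) = 65857/(√(14641 + (-283/(-189))²) - (-283)/(-189)) = 65857/(√(14641 + (-283*(-1/189))²) - (-283)*(-1)/189) = 65857/(√(14641 + (283/189)²) - 1*283/189) = 65857/(√(14641 + 80089/35721) - 283/189) = 65857/(√(523071250/35721) - 283/189) = 65857/(25*√836914/189 - 283/189) = 65857/(-283/189 + 25*√836914/189)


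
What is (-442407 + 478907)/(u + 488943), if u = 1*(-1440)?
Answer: 36500/487503 ≈ 0.074871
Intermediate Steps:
u = -1440
(-442407 + 478907)/(u + 488943) = (-442407 + 478907)/(-1440 + 488943) = 36500/487503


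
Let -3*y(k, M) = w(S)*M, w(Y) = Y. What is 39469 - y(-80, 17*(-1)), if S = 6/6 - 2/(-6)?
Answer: 355153/9 ≈ 39461.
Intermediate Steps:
S = 4/3 (S = 6*(⅙) - 2*(-⅙) = 1 + ⅓ = 4/3 ≈ 1.3333)
y(k, M) = -4*M/9
39469 - y(-80, 17*(-1)) = 39469 - (-4)*17*(-1)/9 = 39469 - (-4)*(-17)/9 = 39469 - 1*68/9 = 39469 - 68/9 = 355153/9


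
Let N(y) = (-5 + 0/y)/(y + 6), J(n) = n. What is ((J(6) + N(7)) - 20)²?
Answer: 34969/169 ≈ 206.92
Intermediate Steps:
N(y) = -5/(6 + y) (N(y) = (-5 + 0)/(6 + y) = -5/(6 + y))
((J(6) + N(7)) - 20)² = ((6 - 5/(6 + 7)) - 20)² = ((6 - 5/13) - 20)² = (73/13 - 20)² = (-187/13)² = 34969/169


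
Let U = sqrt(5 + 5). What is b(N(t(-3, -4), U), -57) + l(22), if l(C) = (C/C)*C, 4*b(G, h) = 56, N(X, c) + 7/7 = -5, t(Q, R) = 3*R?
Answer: 36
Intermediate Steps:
U = sqrt(10) ≈ 3.1623
N(X, c) = -6 (N(X, c) = -1 - 5 = -6)
b(G, h) = 14 (b(G, h) = (1/4)*56 = 14)
l(C) = C (l(C) = 1*C = C)
b(N(t(-3, -4), U), -57) + l(22) = 14 + 22 = 36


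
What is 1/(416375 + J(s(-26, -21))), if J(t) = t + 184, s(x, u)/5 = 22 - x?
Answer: 1/416799 ≈ 2.3992e-6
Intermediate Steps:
s(x, u) = 110 - 5*x (s(x, u) = 5*(22 - x) = 110 - 5*x)
J(t) = 184 + t
1/(416375 + J(s(-26, -21))) = 1/(416375 + (184 + (110 - 5*(-26)))) = 1/(416375 + (184 + (110 + 130))) = 1/(416375 + (184 + 240)) = 1/(416375 + 424) = 1/416799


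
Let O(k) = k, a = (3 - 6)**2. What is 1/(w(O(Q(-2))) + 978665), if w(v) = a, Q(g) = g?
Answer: 1/978674 ≈ 1.0218e-6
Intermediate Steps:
a = 9 (a = (-3)**2 = 9)
w(v) = 9
1/(w(O(Q(-2))) + 978665) = 1/(9 + 978665) = 1/978674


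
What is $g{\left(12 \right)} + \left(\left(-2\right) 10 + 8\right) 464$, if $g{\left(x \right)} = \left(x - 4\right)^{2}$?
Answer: $-5504$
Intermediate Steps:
$g{\left(x \right)} = \left(-4 + x\right)^{2}$
$g{\left(12 \right)} + \left(\left(-2\right) 10 + 8\right) 464 = \left(-4 + 12\right)^{2} + \left(\left(-2\right) 10 + 8\right) 464 = 8^{2} + \left(-20 + 8\right) 464 = 64 - 5568 = -5504$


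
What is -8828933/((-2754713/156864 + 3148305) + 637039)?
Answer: -1384941746112/593781446503 ≈ -2.3324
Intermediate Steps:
-8828933/((-2754713/156864 + 3148305) + 637039) = -8828933/(493852960807/156864 + 637039) = -8828933/593781446503/156864 = -8828933*156864/593781446503 = -1384941746112/593781446503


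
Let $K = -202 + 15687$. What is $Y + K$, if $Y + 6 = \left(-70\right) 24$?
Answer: $13799$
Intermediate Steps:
$Y = -1686$ ($Y = -6 - 1680 = -1686$)
$K = 15485$
$Y + K = -1686 + 15485 = 13799$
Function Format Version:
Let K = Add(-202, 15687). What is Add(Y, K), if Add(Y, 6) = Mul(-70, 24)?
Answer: 13799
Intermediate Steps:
Y = -1686 (Y = Add(-6, Mul(-70, 24)) = Add(-6, -1680) = -1686)
K = 15485
Add(Y, K) = Add(-1686, 15485) = 13799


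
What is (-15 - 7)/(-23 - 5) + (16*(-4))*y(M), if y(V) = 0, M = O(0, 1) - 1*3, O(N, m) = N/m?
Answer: 11/14 ≈ 0.78571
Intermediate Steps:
M = -3 (M = 0/1 - 1*3 = 0*1 - 3 = 0 - 3 = -3)
(-15 - 7)/(-23 - 5) + (16*(-4))*y(M) = (-15 - 7)/(-23 - 5) + (16*(-4))*0 = -22/(-28) - 64*0 = -22*(-1/28) + 0 = 11/14 + 0 = 11/14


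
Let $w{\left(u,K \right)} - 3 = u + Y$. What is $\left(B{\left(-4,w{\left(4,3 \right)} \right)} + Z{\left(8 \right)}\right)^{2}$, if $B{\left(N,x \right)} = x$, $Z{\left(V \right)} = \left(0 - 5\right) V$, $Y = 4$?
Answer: $841$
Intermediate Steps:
$w{\left(u,K \right)} = 7 + u$ ($w{\left(u,K \right)} = 3 + \left(u + 4\right) = 3 + \left(4 + u\right) = 7 + u$)
$Z{\left(V \right)} = - 5 V$
$\left(B{\left(-4,w{\left(4,3 \right)} \right)} + Z{\left(8 \right)}\right)^{2} = \left(\left(7 + 4\right) - 40\right)^{2} = \left(11 - 40\right)^{2} = \left(-29\right)^{2} = 841$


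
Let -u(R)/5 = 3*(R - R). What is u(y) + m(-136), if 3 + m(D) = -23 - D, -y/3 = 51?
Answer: 110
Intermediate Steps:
y = -153 (y = -3*51 = -153)
m(D) = -26 - D (m(D) = -3 + (-23 - D) = -26 - D)
u(R) = 0 (u(R) = -15*(R - R) = -15*0 = -5*0 = 0)
u(y) + m(-136) = 0 + (-26 - 1*(-136)) = 0 + (-26 + 136) = 0 + 110 = 110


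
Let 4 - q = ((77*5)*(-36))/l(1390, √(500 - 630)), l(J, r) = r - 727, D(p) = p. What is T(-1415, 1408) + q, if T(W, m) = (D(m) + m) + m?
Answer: 2225094032/528659 - 13860*I*√130/528659 ≈ 4208.9 - 0.29892*I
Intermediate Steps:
l(J, r) = -727 + r
T(W, m) = 3*m (T(W, m) = (m + m) + m = 2*m + m = 3*m)
q = 4 + 13860/(-727 + I*√130) (q = 4 - (77*5)*(-36)/(-727 + √(500 - 630)) = 4 - 385*(-36)/(-727 + √(-130)) = 4 - (-13860)/(-727 + I*√130) = 4 + 13860/(-727 + I*√130) ≈ -15.06 - 0.29892*I)
T(-1415, 1408) + q = 3*1408 + 4*(√130 - 2738*I)/(√130 + 727*I) = 4224 + 4*(√130 - 2738*I)/(√130 + 727*I)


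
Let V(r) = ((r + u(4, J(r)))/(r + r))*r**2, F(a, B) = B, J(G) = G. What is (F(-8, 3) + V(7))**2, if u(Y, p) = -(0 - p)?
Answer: 2704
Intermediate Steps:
u(Y, p) = p (u(Y, p) = -(-1)*p = p)
V(r) = r**2 (V(r) = ((r + r)/(r + r))*r**2 = ((2*r)/((2*r)))*r**2 = ((2*r)*(1/(2*r)))*r**2 = 1*r**2 = r**2)
(F(-8, 3) + V(7))**2 = (3 + 7**2)**2 = (3 + 49)**2 = 52**2 = 2704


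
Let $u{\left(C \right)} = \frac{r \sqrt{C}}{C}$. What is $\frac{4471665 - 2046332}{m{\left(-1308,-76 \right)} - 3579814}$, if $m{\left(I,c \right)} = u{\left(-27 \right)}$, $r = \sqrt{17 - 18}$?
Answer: $- \frac{234420507757674}{346006843414091} - \frac{7275999 \sqrt{3}}{346006843414091} \approx -0.6775$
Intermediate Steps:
$r = i$ ($r = \sqrt{-1} = i \approx 1.0 i$)
$u{\left(C \right)} = \frac{i}{\sqrt{C}}$ ($u{\left(C \right)} = \frac{i \sqrt{C}}{C} = \frac{i}{\sqrt{C}}$)
$m{\left(I,c \right)} = \frac{\sqrt{3}}{9}$ ($m{\left(I,c \right)} = \frac{i}{3 i \sqrt{3}} = i \left(- \frac{i \sqrt{3}}{9}\right) = \frac{\sqrt{3}}{9}$)
$\frac{4471665 - 2046332}{m{\left(-1308,-76 \right)} - 3579814} = \frac{4471665 - 2046332}{\frac{\sqrt{3}}{9} - 3579814} = \frac{2425333}{-3579814 + \frac{\sqrt{3}}{9}}$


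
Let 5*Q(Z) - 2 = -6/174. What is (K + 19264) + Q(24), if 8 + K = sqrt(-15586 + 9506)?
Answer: 2792177/145 + 8*I*sqrt(95) ≈ 19256.0 + 77.974*I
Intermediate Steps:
Q(Z) = 57/145 (Q(Z) = 2/5 + (-6/174)/5 = 2/5 + (-6*1/174)/5 = 2/5 + (1/5)*(-1/29) = 2/5 - 1/145 = 57/145)
K = -8 + 8*I*sqrt(95) (K = -8 + sqrt(-15586 + 9506) = -8 + sqrt(-6080) = -8 + 8*I*sqrt(95) ≈ -8.0 + 77.974*I)
(K + 19264) + Q(24) = ((-8 + 8*I*sqrt(95)) + 19264) + 57/145 = (19256 + 8*I*sqrt(95)) + 57/145 = 2792177/145 + 8*I*sqrt(95)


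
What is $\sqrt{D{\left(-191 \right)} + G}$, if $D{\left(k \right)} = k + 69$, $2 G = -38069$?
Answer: $\frac{9 i \sqrt{946}}{2} \approx 138.41 i$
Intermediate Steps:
$G = - \frac{38069}{2}$ ($G = \frac{1}{2} \left(-38069\right) = - \frac{38069}{2} \approx -19035.0$)
$D{\left(k \right)} = 69 + k$
$\sqrt{D{\left(-191 \right)} + G} = \sqrt{\left(69 - 191\right) - \frac{38069}{2}} = \sqrt{-122 - \frac{38069}{2}} = \sqrt{- \frac{38313}{2}} = \frac{9 i \sqrt{946}}{2}$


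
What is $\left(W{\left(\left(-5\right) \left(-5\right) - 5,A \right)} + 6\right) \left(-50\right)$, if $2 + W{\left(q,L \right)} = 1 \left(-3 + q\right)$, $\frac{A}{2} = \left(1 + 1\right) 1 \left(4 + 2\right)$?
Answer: $-1050$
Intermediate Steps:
$A = 24$ ($A = 2 \left(1 + 1\right) 1 \left(4 + 2\right) = 2 \cdot 2 \cdot 1 \cdot 6 = 2 \cdot 2 \cdot 6 = 2 \cdot 12 = 24$)
$W{\left(q,L \right)} = -5 + q$ ($W{\left(q,L \right)} = -2 + 1 \left(-3 + q\right) = -2 + \left(-3 + q\right) = -5 + q$)
$\left(W{\left(\left(-5\right) \left(-5\right) - 5,A \right)} + 6\right) \left(-50\right) = \left(\left(-5 - -20\right) + 6\right) \left(-50\right) = \left(\left(-5 + \left(25 - 5\right)\right) + 6\right) \left(-50\right) = \left(\left(-5 + 20\right) + 6\right) \left(-50\right) = \left(15 + 6\right) \left(-50\right) = 21 \left(-50\right) = -1050$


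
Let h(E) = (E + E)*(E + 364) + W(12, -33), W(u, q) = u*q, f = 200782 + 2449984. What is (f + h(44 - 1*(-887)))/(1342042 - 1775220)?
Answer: -2530830/216589 ≈ -11.685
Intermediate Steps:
f = 2650766
W(u, q) = q*u
h(E) = -396 + 2*E*(364 + E) (h(E) = (E + E)*(E + 364) - 33*12 = (2*E)*(364 + E) - 396 = 2*E*(364 + E) - 396 = -396 + 2*E*(364 + E))
(f + h(44 - 1*(-887)))/(1342042 - 1775220) = (2650766 + (-396 + 2*(44 - 1*(-887))² + 728*(44 - 1*(-887))))/(1342042 - 1775220) = (2650766 + (-396 + 2*(44 + 887)² + 728*(44 + 887)))/(-433178) = (2650766 + (-396 + 2*931² + 728*931))*(-1/433178) = (2650766 + (-396 + 2*866761 + 677768))*(-1/433178) = (2650766 + (-396 + 1733522 + 677768))*(-1/433178) = (2650766 + 2410894)*(-1/433178) = 5061660*(-1/433178) = -2530830/216589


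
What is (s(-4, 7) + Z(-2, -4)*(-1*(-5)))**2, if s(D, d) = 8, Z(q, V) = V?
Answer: 144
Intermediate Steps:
(s(-4, 7) + Z(-2, -4)*(-1*(-5)))**2 = (8 - (-4)*(-5))**2 = (8 - 4*5)**2 = (8 - 20)**2 = (-12)**2 = 144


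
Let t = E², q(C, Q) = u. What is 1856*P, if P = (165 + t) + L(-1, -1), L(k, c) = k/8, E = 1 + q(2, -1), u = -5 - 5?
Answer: 456344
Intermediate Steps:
u = -10
q(C, Q) = -10
E = -9 (E = 1 - 10 = -9)
L(k, c) = k/8 (L(k, c) = k*(⅛) = k/8)
t = 81 (t = (-9)² = 81)
P = 1967/8 (P = (165 + 81) + (⅛)*(-1) = 246 - ⅛ = 1967/8 ≈ 245.88)
1856*P = 1856*(1967/8) = 456344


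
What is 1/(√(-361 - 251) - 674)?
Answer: -337/227444 - 3*I*√17/227444 ≈ -0.0014817 - 5.4384e-5*I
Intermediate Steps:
1/(√(-361 - 251) - 674) = 1/(√(-612) - 674) = 1/(6*I*√17 - 674) = 1/(-674 + 6*I*√17)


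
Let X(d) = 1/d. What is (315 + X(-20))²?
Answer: 39677401/400 ≈ 99194.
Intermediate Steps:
(315 + X(-20))² = (315 + 1/(-20))² = (315 - 1/20)² = (6299/20)² = 39677401/400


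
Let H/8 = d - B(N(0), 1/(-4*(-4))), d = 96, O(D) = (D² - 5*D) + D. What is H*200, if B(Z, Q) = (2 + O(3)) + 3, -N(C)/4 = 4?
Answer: 150400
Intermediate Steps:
N(C) = -16 (N(C) = -4*4 = -16)
O(D) = D² - 4*D
B(Z, Q) = 2 (B(Z, Q) = (2 + 3*(-4 + 3)) + 3 = (2 + 3*(-1)) + 3 = (2 - 3) + 3 = -1 + 3 = 2)
H = 752 (H = 8*(96 - 1*2) = 8*(96 - 2) = 8*94 = 752)
H*200 = 752*200 = 150400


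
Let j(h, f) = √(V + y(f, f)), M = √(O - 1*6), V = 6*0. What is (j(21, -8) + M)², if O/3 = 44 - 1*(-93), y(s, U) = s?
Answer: 397 + 36*I*√10 ≈ 397.0 + 113.84*I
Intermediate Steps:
V = 0
O = 411 (O = 3*(44 - 1*(-93)) = 3*(44 + 93) = 3*137 = 411)
M = 9*√5 (M = √(411 - 1*6) = √(411 - 6) = √405 = 9*√5 ≈ 20.125)
j(h, f) = √f (j(h, f) = √(0 + f) = √f)
(j(21, -8) + M)² = (√(-8) + 9*√5)² = (2*I*√2 + 9*√5)² = (9*√5 + 2*I*√2)²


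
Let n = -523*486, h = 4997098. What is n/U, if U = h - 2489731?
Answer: -84726/835789 ≈ -0.10137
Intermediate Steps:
U = 2507367 (U = 4997098 - 2489731 = 2507367)
n = -254178
n/U = -254178/2507367 = -254178*1/2507367 = -84726/835789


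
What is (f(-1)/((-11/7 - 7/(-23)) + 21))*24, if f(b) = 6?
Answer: 2576/353 ≈ 7.2974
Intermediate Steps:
(f(-1)/((-11/7 - 7/(-23)) + 21))*24 = (6/((-11/7 - 7/(-23)) + 21))*24 = (6/((-11*1/7 - 7*(-1/23)) + 21))*24 = (6/((-11/7 + 7/23) + 21))*24 = (6/(-204/161 + 21))*24 = (6/(3177/161))*24 = ((161/3177)*6)*24 = (322/1059)*24 = 2576/353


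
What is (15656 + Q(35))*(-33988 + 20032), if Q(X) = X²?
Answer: -235591236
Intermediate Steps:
(15656 + Q(35))*(-33988 + 20032) = (15656 + 35²)*(-33988 + 20032) = (15656 + 1225)*(-13956) = 16881*(-13956) = -235591236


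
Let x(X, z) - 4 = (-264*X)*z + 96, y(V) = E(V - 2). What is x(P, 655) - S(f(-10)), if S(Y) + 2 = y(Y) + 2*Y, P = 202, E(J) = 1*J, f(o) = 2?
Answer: -34929742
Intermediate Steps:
E(J) = J
y(V) = -2 + V (y(V) = V - 2 = -2 + V)
x(X, z) = 100 - 264*X*z (x(X, z) = 4 + ((-264*X)*z + 96) = 4 + (-264*X*z + 96) = 4 + (96 - 264*X*z) = 100 - 264*X*z)
S(Y) = -4 + 3*Y (S(Y) = -2 + ((-2 + Y) + 2*Y) = -2 + (-2 + 3*Y) = -4 + 3*Y)
x(P, 655) - S(f(-10)) = (100 - 264*202*655) - (-4 + 3*2) = (100 - 34929840) - (-4 + 6) = -34929740 - 1*2 = -34929740 - 2 = -34929742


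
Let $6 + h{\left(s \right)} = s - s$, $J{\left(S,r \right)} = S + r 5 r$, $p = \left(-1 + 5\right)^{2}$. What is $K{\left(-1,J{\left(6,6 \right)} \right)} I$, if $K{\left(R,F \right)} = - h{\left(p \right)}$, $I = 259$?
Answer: $1554$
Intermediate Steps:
$p = 16$ ($p = 4^{2} = 16$)
$J{\left(S,r \right)} = S + 5 r^{2}$
$h{\left(s \right)} = -6$ ($h{\left(s \right)} = -6 + \left(s - s\right) = -6 + 0 = -6$)
$K{\left(R,F \right)} = 6$ ($K{\left(R,F \right)} = \left(-1\right) \left(-6\right) = 6$)
$K{\left(-1,J{\left(6,6 \right)} \right)} I = 6 \cdot 259 = 1554$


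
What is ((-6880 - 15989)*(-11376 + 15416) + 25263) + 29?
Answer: -92365468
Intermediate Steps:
((-6880 - 15989)*(-11376 + 15416) + 25263) + 29 = (-22869*4040 + 25263) + 29 = (-92390760 + 25263) + 29 = -92365497 + 29 = -92365468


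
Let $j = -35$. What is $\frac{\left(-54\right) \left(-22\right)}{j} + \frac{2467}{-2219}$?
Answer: $- \frac{388931}{11095} \approx -35.055$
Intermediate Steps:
$\frac{\left(-54\right) \left(-22\right)}{j} + \frac{2467}{-2219} = \frac{\left(-54\right) \left(-22\right)}{-35} + \frac{2467}{-2219} = 1188 \left(- \frac{1}{35}\right) + 2467 \left(- \frac{1}{2219}\right) = - \frac{1188}{35} - \frac{2467}{2219} = - \frac{388931}{11095}$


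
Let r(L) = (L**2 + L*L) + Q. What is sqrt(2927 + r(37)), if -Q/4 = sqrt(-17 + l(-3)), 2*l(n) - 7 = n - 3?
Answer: sqrt(5665 - 2*I*sqrt(66)) ≈ 75.266 - 0.108*I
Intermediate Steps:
l(n) = 2 + n/2 (l(n) = 7/2 + (n - 3)/2 = 7/2 + (-3 + n)/2 = 7/2 + (-3/2 + n/2) = 2 + n/2)
Q = -2*I*sqrt(66) (Q = -4*sqrt(-17 + (2 + (1/2)*(-3))) = -4*sqrt(-17 + (2 - 3/2)) = -4*sqrt(-17 + 1/2) = -2*I*sqrt(66) ≈ -16.248*I)
r(L) = 2*L**2 - 2*I*sqrt(66) (r(L) = (L**2 + L*L) - 2*I*sqrt(66) = (L**2 + L**2) - 2*I*sqrt(66) = 2*L**2 - 2*I*sqrt(66))
sqrt(2927 + r(37)) = sqrt(2927 + (2*37**2 - 2*I*sqrt(66))) = sqrt(2927 + (2*1369 - 2*I*sqrt(66))) = sqrt(2927 + (2738 - 2*I*sqrt(66))) = sqrt(5665 - 2*I*sqrt(66))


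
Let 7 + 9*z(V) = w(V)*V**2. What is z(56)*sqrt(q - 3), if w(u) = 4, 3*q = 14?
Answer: 1393*sqrt(15)/3 ≈ 1798.4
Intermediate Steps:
q = 14/3 (q = (1/3)*14 = 14/3 ≈ 4.6667)
z(V) = -7/9 + 4*V**2/9 (z(V) = -7/9 + (4*V**2)/9 = -7/9 + 4*V**2/9)
z(56)*sqrt(q - 3) = (-7/9 + (4/9)*56**2)*sqrt(14/3 - 3) = (-7/9 + (4/9)*3136)*sqrt(5/3) = (-7/9 + 12544/9)*(sqrt(15)/3) = 1393*(sqrt(15)/3) = 1393*sqrt(15)/3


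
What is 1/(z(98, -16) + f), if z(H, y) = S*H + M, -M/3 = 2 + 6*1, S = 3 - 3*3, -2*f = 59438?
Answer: -1/30331 ≈ -3.2970e-5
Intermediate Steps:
f = -29719 (f = -½*59438 = -29719)
S = -6 (S = 3 - 9 = -6)
M = -24 (M = -3*(2 + 6*1) = -3*(2 + 6) = -3*8 = -24)
z(H, y) = -24 - 6*H (z(H, y) = -6*H - 24 = -24 - 6*H)
1/(z(98, -16) + f) = 1/((-24 - 6*98) - 29719) = 1/((-24 - 588) - 29719) = 1/(-612 - 29719) = 1/(-30331) = -1/30331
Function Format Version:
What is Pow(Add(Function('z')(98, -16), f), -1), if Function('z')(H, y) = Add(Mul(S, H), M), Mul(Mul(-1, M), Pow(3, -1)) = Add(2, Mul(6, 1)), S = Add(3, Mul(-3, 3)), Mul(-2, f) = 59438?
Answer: Rational(-1, 30331) ≈ -3.2970e-5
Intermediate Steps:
f = -29719 (f = Mul(Rational(-1, 2), 59438) = -29719)
S = -6 (S = Add(3, -9) = -6)
M = -24 (M = Mul(-3, Add(2, Mul(6, 1))) = Mul(-3, Add(2, 6)) = Mul(-3, 8) = -24)
Function('z')(H, y) = Add(-24, Mul(-6, H)) (Function('z')(H, y) = Add(Mul(-6, H), -24) = Add(-24, Mul(-6, H)))
Pow(Add(Function('z')(98, -16), f), -1) = Pow(Add(Add(-24, Mul(-6, 98)), -29719), -1) = Pow(Add(Add(-24, -588), -29719), -1) = Pow(Add(-612, -29719), -1) = Pow(-30331, -1) = Rational(-1, 30331)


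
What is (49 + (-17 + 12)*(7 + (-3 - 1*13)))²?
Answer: 8836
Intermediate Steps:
(49 + (-17 + 12)*(7 + (-3 - 1*13)))² = (49 - 5*(7 + (-3 - 13)))² = (49 - 5*(7 - 16))² = (49 - 5*(-9))² = (49 + 45)² = 94² = 8836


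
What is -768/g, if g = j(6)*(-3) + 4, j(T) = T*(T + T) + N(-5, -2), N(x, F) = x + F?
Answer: 768/191 ≈ 4.0209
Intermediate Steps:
N(x, F) = F + x
j(T) = -7 + 2*T² (j(T) = T*(T + T) + (-2 - 5) = T*(2*T) - 7 = 2*T² - 7 = -7 + 2*T²)
g = -191 (g = (-7 + 2*6²)*(-3) + 4 = (-7 + 2*36)*(-3) + 4 = (-7 + 72)*(-3) + 4 = 65*(-3) + 4 = -195 + 4 = -191)
-768/g = -768/(-191) = -768*(-1/191) = 768/191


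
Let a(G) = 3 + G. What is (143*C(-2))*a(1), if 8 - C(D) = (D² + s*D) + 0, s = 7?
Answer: 10296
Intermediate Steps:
C(D) = 8 - D² - 7*D (C(D) = 8 - ((D² + 7*D) + 0) = 8 - (D² + 7*D) = 8 + (-D² - 7*D) = 8 - D² - 7*D)
(143*C(-2))*a(1) = (143*(8 - 1*(-2)² - 7*(-2)))*(3 + 1) = (143*(8 - 1*4 + 14))*4 = (143*(8 - 4 + 14))*4 = (143*18)*4 = 2574*4 = 10296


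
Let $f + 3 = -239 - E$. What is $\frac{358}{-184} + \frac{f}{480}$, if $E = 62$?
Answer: $- \frac{3559}{1380} \approx -2.579$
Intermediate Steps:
$f = -304$ ($f = -3 - 301 = -304$)
$\frac{358}{-184} + \frac{f}{480} = \frac{358}{-184} - \frac{304}{480} = 358 \left(- \frac{1}{184}\right) - \frac{19}{30} = - \frac{179}{92} - \frac{19}{30} = - \frac{3559}{1380}$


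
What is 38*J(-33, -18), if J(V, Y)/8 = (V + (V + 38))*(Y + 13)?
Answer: 42560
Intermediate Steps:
J(V, Y) = 8*(13 + Y)*(38 + 2*V) (J(V, Y) = 8*((V + (V + 38))*(Y + 13)) = 8*((V + (38 + V))*(13 + Y)) = 8*((38 + 2*V)*(13 + Y)) = 8*((13 + Y)*(38 + 2*V)) = 8*(13 + Y)*(38 + 2*V))
38*J(-33, -18) = 38*(3952 + 208*(-33) + 304*(-18) + 16*(-33)*(-18)) = 38*(3952 - 6864 - 5472 + 9504) = 38*1120 = 42560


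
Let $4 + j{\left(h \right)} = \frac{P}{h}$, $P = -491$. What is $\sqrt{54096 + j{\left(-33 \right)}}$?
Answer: $\frac{\sqrt{58922391}}{33} \approx 232.61$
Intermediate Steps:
$j{\left(h \right)} = -4 - \frac{491}{h}$
$\sqrt{54096 + j{\left(-33 \right)}} = \sqrt{54096 - \left(4 + \frac{491}{-33}\right)} = \sqrt{54096 - - \frac{359}{33}} = \sqrt{54096 + \left(-4 + \frac{491}{33}\right)} = \sqrt{54096 + \frac{359}{33}} = \sqrt{\frac{1785527}{33}} = \frac{\sqrt{58922391}}{33}$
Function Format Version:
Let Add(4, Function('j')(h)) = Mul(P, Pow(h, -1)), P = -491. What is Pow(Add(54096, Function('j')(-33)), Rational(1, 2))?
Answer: Mul(Rational(1, 33), Pow(58922391, Rational(1, 2))) ≈ 232.61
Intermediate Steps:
Function('j')(h) = Add(-4, Mul(-491, Pow(h, -1)))
Pow(Add(54096, Function('j')(-33)), Rational(1, 2)) = Pow(Add(54096, Add(-4, Mul(-491, Pow(-33, -1)))), Rational(1, 2)) = Pow(Add(54096, Add(-4, Mul(-491, Rational(-1, 33)))), Rational(1, 2)) = Pow(Add(54096, Add(-4, Rational(491, 33))), Rational(1, 2)) = Pow(Add(54096, Rational(359, 33)), Rational(1, 2)) = Pow(Rational(1785527, 33), Rational(1, 2)) = Mul(Rational(1, 33), Pow(58922391, Rational(1, 2)))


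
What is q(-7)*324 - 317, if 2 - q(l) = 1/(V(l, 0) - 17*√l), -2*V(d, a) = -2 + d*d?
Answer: 3440087/10301 - 22032*I*√7/10301 ≈ 333.96 - 5.6588*I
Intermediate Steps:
V(d, a) = 1 - d²/2 (V(d, a) = -(-2 + d*d)/2 = -(-2 + d²)/2 = 1 - d²/2)
q(l) = 2 - 1/(1 - 17*√l - l²/2) (q(l) = 2 - 1/((1 - l²/2) - 17*√l) = 2 - 1/(1 - 17*√l - l²/2))
q(-7)*324 - 317 = (2*(-1 + (-7)² + 34*√(-7))/(-2 + (-7)² + 34*√(-7)))*324 - 317 = (2*(-1 + 49 + 34*(I*√7))/(-2 + 49 + 34*(I*√7)))*324 - 317 = (2*(-1 + 49 + 34*I*√7)/(-2 + 49 + 34*I*√7))*324 - 317 = (2*(48 + 34*I*√7)/(47 + 34*I*√7))*324 - 317 = 648*(48 + 34*I*√7)/(47 + 34*I*√7) - 317 = -317 + 648*(48 + 34*I*√7)/(47 + 34*I*√7)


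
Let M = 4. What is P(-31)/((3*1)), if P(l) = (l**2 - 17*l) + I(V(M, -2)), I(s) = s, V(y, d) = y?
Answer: 1492/3 ≈ 497.33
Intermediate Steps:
P(l) = 4 + l**2 - 17*l (P(l) = (l**2 - 17*l) + 4 = 4 + l**2 - 17*l)
P(-31)/((3*1)) = (4 + (-31)**2 - 17*(-31))/((3*1)) = (4 + 961 + 527)/3 = 1492*(1/3) = 1492/3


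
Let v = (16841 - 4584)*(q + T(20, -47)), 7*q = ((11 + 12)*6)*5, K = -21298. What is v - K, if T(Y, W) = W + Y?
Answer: 898549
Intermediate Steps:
q = 690/7 (q = (((11 + 12)*6)*5)/7 = ((23*6)*5)/7 = (138*5)/7 = (1/7)*690 = 690/7 ≈ 98.571)
v = 877251 (v = (16841 - 4584)*(690/7 + (-47 + 20)) = 12257*(690/7 - 27) = 12257*(501/7) = 877251)
v - K = 877251 - 1*(-21298) = 877251 + 21298 = 898549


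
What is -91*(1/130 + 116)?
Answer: -105567/10 ≈ -10557.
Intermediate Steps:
-91*(1/130 + 116) = -91*15081/130 = -105567/10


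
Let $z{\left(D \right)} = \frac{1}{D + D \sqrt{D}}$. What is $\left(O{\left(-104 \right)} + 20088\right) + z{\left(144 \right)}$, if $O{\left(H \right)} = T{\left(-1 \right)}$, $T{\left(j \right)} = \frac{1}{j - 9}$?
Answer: $\frac{188022749}{9360} \approx 20088.0$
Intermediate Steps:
$T{\left(j \right)} = \frac{1}{-9 + j}$
$O{\left(H \right)} = - \frac{1}{10}$ ($O{\left(H \right)} = \frac{1}{-9 - 1} = \frac{1}{-10} = - \frac{1}{10}$)
$z{\left(D \right)} = \frac{1}{D + D^{\frac{3}{2}}}$
$\left(O{\left(-104 \right)} + 20088\right) + z{\left(144 \right)} = \left(- \frac{1}{10} + 20088\right) + \frac{1}{144 + 144^{\frac{3}{2}}} = \frac{200879}{10} + \frac{1}{144 + 1728} = \frac{200879}{10} + \frac{1}{1872} = \frac{188022749}{9360}$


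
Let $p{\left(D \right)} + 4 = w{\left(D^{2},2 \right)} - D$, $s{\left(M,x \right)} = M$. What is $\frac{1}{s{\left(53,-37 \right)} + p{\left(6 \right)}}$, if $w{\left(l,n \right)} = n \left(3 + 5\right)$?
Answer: $\frac{1}{59} \approx 0.016949$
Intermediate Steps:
$w{\left(l,n \right)} = 8 n$ ($w{\left(l,n \right)} = n 8 = 8 n$)
$p{\left(D \right)} = 12 - D$ ($p{\left(D \right)} = -4 - \left(-16 + D\right) = 12 - D$)
$\frac{1}{s{\left(53,-37 \right)} + p{\left(6 \right)}} = \frac{1}{53 + \left(12 - 6\right)} = \frac{1}{53 + 6} = \frac{1}{59}$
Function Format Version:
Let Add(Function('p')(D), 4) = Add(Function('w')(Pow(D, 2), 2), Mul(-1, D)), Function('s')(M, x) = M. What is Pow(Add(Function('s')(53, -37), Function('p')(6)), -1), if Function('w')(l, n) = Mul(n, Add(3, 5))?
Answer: Rational(1, 59) ≈ 0.016949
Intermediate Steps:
Function('w')(l, n) = Mul(8, n) (Function('w')(l, n) = Mul(n, 8) = Mul(8, n))
Function('p')(D) = Add(12, Mul(-1, D)) (Function('p')(D) = Add(-4, Add(Mul(8, 2), Mul(-1, D))) = Add(-4, Add(16, Mul(-1, D))) = Add(12, Mul(-1, D)))
Pow(Add(Function('s')(53, -37), Function('p')(6)), -1) = Pow(Add(53, Add(12, Mul(-1, 6))), -1) = Pow(Add(53, Add(12, -6)), -1) = Pow(Add(53, 6), -1) = Pow(59, -1) = Rational(1, 59)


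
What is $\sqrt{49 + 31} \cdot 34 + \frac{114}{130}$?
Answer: $\frac{57}{65} + 136 \sqrt{5} \approx 304.98$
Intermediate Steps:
$\sqrt{49 + 31} \cdot 34 + \frac{114}{130} = \sqrt{80} \cdot 34 + 114 \cdot \frac{1}{130} = 4 \sqrt{5} \cdot 34 + \frac{57}{65} = 136 \sqrt{5} + \frac{57}{65} = \frac{57}{65} + 136 \sqrt{5}$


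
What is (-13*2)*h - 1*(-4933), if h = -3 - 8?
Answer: 5219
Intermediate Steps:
h = -11
(-13*2)*h - 1*(-4933) = -13*2*(-11) - 1*(-4933) = -26*(-11) + 4933 = 286 + 4933 = 5219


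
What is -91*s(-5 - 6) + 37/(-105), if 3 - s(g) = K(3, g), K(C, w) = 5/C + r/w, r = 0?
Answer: -4259/35 ≈ -121.69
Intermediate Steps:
K(C, w) = 5/C (K(C, w) = 5/C + 0/w = 5/C + 0 = 5/C)
s(g) = 4/3 (s(g) = 3 - 5/3 = 4/3)
-91*s(-5 - 6) + 37/(-105) = -91*4/3 + 37/(-105) = -364/3 + 37*(-1/105) = -364/3 - 37/105 = -4259/35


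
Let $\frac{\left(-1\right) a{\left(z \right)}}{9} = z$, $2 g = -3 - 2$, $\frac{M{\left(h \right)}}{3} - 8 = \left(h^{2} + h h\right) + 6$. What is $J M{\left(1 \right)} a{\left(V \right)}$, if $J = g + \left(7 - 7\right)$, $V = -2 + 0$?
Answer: $-2160$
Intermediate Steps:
$M{\left(h \right)} = 42 + 6 h^{2}$ ($M{\left(h \right)} = 24 + 3 \left(\left(h^{2} + h h\right) + 6\right) = 24 + 3 \left(\left(h^{2} + h^{2}\right) + 6\right) = 24 + 3 \left(2 h^{2} + 6\right) = 24 + 3 \left(6 + 2 h^{2}\right) = 24 + \left(18 + 6 h^{2}\right) = 42 + 6 h^{2}$)
$V = -2$
$g = - \frac{5}{2}$ ($g = \frac{-3 - 2}{2} = \frac{1}{2} \left(-5\right) = - \frac{5}{2} \approx -2.5$)
$a{\left(z \right)} = - 9 z$
$J = - \frac{5}{2}$ ($J = - \frac{5}{2} + \left(7 - 7\right) = - \frac{5}{2} + 0 = - \frac{5}{2} \approx -2.5$)
$J M{\left(1 \right)} a{\left(V \right)} = - \frac{5 \left(42 + 6 \cdot 1^{2}\right)}{2} \left(\left(-9\right) \left(-2\right)\right) = - \frac{5 \left(42 + 6 \cdot 1\right)}{2} \cdot 18 = - \frac{5 \left(42 + 6\right)}{2} \cdot 18 = \left(- \frac{5}{2}\right) 48 \cdot 18 = \left(-120\right) 18 = -2160$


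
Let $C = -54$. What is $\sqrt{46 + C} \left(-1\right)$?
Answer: $- 2 i \sqrt{2} \approx - 2.8284 i$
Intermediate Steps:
$\sqrt{46 + C} \left(-1\right) = \sqrt{46 - 54} \left(-1\right) = \sqrt{-8} \left(-1\right) = 2 i \sqrt{2} \left(-1\right) = - 2 i \sqrt{2}$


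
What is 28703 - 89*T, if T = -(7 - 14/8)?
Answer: 116681/4 ≈ 29170.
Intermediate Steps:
T = -21/4 (T = -(7 - 14*⅛) = -(7 - 7/4) = -1*21/4 = -21/4 ≈ -5.2500)
28703 - 89*T = 28703 - 89*(-21)/4 = 28703 - 1*(-1869/4) = 28703 + 1869/4 = 116681/4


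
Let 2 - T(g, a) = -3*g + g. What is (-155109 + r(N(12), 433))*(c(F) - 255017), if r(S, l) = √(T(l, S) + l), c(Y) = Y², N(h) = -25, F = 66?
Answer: 38879777049 - 250661*√1301 ≈ 3.8871e+10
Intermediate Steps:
T(g, a) = 2 + 2*g (T(g, a) = 2 - (-3*g + g) = 2 - (-2)*g = 2 + 2*g)
r(S, l) = √(2 + 3*l) (r(S, l) = √((2 + 2*l) + l) = √(2 + 3*l))
(-155109 + r(N(12), 433))*(c(F) - 255017) = (-155109 + √(2 + 3*433))*(66² - 255017) = (-155109 + √(2 + 1299))*(4356 - 255017) = (-155109 + √1301)*(-250661) = 38879777049 - 250661*√1301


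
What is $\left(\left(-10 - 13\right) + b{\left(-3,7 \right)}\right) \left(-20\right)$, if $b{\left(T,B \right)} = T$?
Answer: $520$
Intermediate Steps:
$\left(\left(-10 - 13\right) + b{\left(-3,7 \right)}\right) \left(-20\right) = \left(\left(-10 - 13\right) - 3\right) \left(-20\right) = \left(-23 - 3\right) \left(-20\right) = \left(-26\right) \left(-20\right) = 520$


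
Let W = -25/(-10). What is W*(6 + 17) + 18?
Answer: 151/2 ≈ 75.500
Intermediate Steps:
W = 5/2 (W = -25*(-⅒) = 5/2 ≈ 2.5000)
W*(6 + 17) + 18 = 5*(6 + 17)/2 + 18 = (5/2)*23 + 18 = 115/2 + 18 = 151/2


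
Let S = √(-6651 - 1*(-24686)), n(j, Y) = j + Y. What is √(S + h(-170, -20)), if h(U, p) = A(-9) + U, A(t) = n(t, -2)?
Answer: √(-181 + √18035) ≈ 6.8341*I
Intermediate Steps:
n(j, Y) = Y + j
A(t) = -2 + t
h(U, p) = -11 + U (h(U, p) = (-2 - 9) + U = -11 + U)
S = √18035 (S = √(-6651 + 24686) = √18035 ≈ 134.29)
√(S + h(-170, -20)) = √(√18035 + (-11 - 170)) = √(√18035 - 181) = √(-181 + √18035)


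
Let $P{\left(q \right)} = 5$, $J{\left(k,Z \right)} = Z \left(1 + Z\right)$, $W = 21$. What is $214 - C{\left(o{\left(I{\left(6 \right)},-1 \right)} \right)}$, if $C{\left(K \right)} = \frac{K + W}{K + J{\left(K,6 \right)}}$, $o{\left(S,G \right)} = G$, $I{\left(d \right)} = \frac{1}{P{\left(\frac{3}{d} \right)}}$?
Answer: $\frac{8754}{41} \approx 213.51$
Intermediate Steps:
$I{\left(d \right)} = \frac{1}{5}$
$C{\left(K \right)} = \frac{21 + K}{42 + K}$ ($C{\left(K \right)} = \frac{K + 21}{K + 6 \left(1 + 6\right)} = \frac{21 + K}{K + 6 \cdot 7} = \frac{21 + K}{K + 42} = \frac{21 + K}{42 + K}$)
$214 - C{\left(o{\left(I{\left(6 \right)},-1 \right)} \right)} = 214 - \frac{21 - 1}{42 - 1} = 214 - \frac{1}{41} \cdot 20 = 214 - \frac{20}{41} = \frac{8754}{41}$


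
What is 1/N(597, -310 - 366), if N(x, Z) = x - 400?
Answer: 1/197 ≈ 0.0050761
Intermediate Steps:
N(x, Z) = -400 + x
1/N(597, -310 - 366) = 1/(-400 + 597) = 1/197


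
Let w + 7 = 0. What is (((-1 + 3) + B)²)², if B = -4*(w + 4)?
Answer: 38416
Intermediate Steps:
w = -7 (w = -7 + 0 = -7)
B = 12 (B = -4*(-7 + 4) = -4*(-3) = 12)
(((-1 + 3) + B)²)² = (((-1 + 3) + 12)²)² = ((2 + 12)²)² = (14²)² = 196² = 38416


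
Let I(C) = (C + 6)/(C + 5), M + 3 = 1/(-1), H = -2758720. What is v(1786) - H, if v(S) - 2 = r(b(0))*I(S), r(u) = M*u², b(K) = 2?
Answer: 4940842430/1791 ≈ 2.7587e+6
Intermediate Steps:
M = -4 (M = -3 + 1/(-1) = -3 - 1 = -4)
r(u) = -4*u²
I(C) = (6 + C)/(5 + C)
v(S) = 2 - 16*(6 + S)/(5 + S) (v(S) = 2 + (-4*2²)*((6 + S)/(5 + S)) = 2 + (-4*4)*((6 + S)/(5 + S)) = 2 - 16*(6 + S)/(5 + S))
v(1786) - H = 2*(-43 - 7*1786)/(5 + 1786) - 1*(-2758720) = 2*(-43 - 12502)/1791 + 2758720 = 2*(1/1791)*(-12545) + 2758720 = -25090/1791 + 2758720 = 4940842430/1791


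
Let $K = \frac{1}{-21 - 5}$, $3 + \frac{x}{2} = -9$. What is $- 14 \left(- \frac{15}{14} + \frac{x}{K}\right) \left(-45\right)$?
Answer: $392445$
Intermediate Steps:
$x = -24$ ($x = -6 + 2 \left(-9\right) = -6 - 18 = -24$)
$K = - \frac{1}{26}$ ($K = \frac{1}{-21 - 5} = \frac{1}{-26} = - \frac{1}{26} \approx -0.038462$)
$- 14 \left(- \frac{15}{14} + \frac{x}{K}\right) \left(-45\right) = - 14 \left(- \frac{15}{14} - \frac{24}{- \frac{1}{26}}\right) \left(-45\right) = - 14 \left(\left(-15\right) \frac{1}{14} - -624\right) \left(-45\right) = - 14 \left(- \frac{15}{14} + 624\right) \left(-45\right) = \left(-14\right) \frac{8721}{14} \left(-45\right) = \left(-8721\right) \left(-45\right) = 392445$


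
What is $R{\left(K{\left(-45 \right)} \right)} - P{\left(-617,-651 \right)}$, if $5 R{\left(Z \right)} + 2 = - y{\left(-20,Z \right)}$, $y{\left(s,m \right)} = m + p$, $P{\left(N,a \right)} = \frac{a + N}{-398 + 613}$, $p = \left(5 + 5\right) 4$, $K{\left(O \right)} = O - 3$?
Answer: $\frac{1526}{215} \approx 7.0977$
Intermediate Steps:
$K{\left(O \right)} = -3 + O$
$p = 40$ ($p = 10 \cdot 4 = 40$)
$P{\left(N,a \right)} = \frac{N}{215} + \frac{a}{215}$ ($P{\left(N,a \right)} = \frac{N + a}{215} = \left(N + a\right) \frac{1}{215} = \frac{N}{215} + \frac{a}{215}$)
$y{\left(s,m \right)} = 40 + m$ ($y{\left(s,m \right)} = m + 40 = 40 + m$)
$R{\left(Z \right)} = - \frac{42}{5} - \frac{Z}{5}$ ($R{\left(Z \right)} = - \frac{2}{5} + \frac{\left(-1\right) \left(40 + Z\right)}{5} = - \frac{2}{5} + \frac{-40 - Z}{5} = - \frac{2}{5} - \left(8 + \frac{Z}{5}\right) = - \frac{42}{5} - \frac{Z}{5}$)
$R{\left(K{\left(-45 \right)} \right)} - P{\left(-617,-651 \right)} = \left(- \frac{42}{5} - \frac{-3 - 45}{5}\right) - \left(\frac{1}{215} \left(-617\right) + \frac{1}{215} \left(-651\right)\right) = \left(- \frac{42}{5} - - \frac{48}{5}\right) - \left(- \frac{617}{215} - \frac{651}{215}\right) = \left(- \frac{42}{5} + \frac{48}{5}\right) - - \frac{1268}{215} = \frac{6}{5} + \frac{1268}{215} = \frac{1526}{215}$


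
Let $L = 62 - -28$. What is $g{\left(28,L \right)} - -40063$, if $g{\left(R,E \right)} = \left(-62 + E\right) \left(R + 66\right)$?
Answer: $42695$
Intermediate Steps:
$L = 90$ ($L = 62 + 28 = 90$)
$g{\left(R,E \right)} = \left(-62 + E\right) \left(66 + R\right)$
$g{\left(28,L \right)} - -40063 = \left(-4092 - 1736 + 66 \cdot 90 + 90 \cdot 28\right) - -40063 = \left(-4092 - 1736 + 5940 + 2520\right) + 40063 = 2632 + 40063 = 42695$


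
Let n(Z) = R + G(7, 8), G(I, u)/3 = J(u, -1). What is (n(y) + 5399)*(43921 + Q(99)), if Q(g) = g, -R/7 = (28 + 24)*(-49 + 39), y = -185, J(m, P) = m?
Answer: 398953260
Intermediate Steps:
G(I, u) = 3*u
R = 3640 (R = -7*(28 + 24)*(-49 + 39) = -364*(-10) = -7*(-520) = 3640)
n(Z) = 3664 (n(Z) = 3640 + 3*8 = 3640 + 24 = 3664)
(n(y) + 5399)*(43921 + Q(99)) = (3664 + 5399)*(43921 + 99) = 9063*44020 = 398953260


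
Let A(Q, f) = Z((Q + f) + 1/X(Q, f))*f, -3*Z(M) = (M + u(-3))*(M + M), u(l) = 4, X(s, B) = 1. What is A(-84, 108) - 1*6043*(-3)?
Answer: -34071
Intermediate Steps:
Z(M) = -2*M*(4 + M)/3 (Z(M) = -(M + 4)*(M + M)/3 = -(4 + M)*2*M/3 = -2*M*(4 + M)/3)
A(Q, f) = -2*f*(1 + Q + f)*(5 + Q + f)/3 (A(Q, f) = (-2*((Q + f) + 1/1)*(4 + ((Q + f) + 1/1))/3)*f = (-2*((Q + f) + 1)*(4 + ((Q + f) + 1))/3)*f = (-2*(1 + Q + f)*(4 + (1 + Q + f))/3)*f = (-2*(1 + Q + f)*(5 + Q + f)/3)*f = -2*f*(1 + Q + f)*(5 + Q + f)/3)
A(-84, 108) - 1*6043*(-3) = -⅔*108*(1 - 84 + 108)*(5 - 84 + 108) - 1*6043*(-3) = -⅔*108*25*29 - 6043*(-3) = -52200 + 18129 = -34071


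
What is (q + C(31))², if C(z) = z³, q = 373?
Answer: 909866896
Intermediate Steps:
(q + C(31))² = (373 + 31³)² = (373 + 29791)² = 30164² = 909866896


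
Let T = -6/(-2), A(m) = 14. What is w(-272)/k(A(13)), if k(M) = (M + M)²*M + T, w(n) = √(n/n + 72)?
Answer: √73/10979 ≈ 0.00077821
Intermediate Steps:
w(n) = √73 (w(n) = √(1 + 72) = √73)
T = 3 (T = -6*(-½) = 3)
k(M) = 3 + 4*M³ (k(M) = (M + M)²*M + 3 = (2*M)²*M + 3 = (4*M²)*M + 3 = 4*M³ + 3 = 3 + 4*M³)
w(-272)/k(A(13)) = √73/(3 + 4*14³) = √73/(3 + 4*2744) = √73/(3 + 10976) = √73/10979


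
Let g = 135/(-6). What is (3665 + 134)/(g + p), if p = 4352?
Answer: 7598/8659 ≈ 0.87747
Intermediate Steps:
g = -45/2 (g = -⅙*135 = -45/2 ≈ -22.500)
(3665 + 134)/(g + p) = (3665 + 134)/(-45/2 + 4352) = 3799/(8659/2) = 3799*(2/8659) = 7598/8659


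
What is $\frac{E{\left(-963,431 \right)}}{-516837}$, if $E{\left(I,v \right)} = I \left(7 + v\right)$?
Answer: $\frac{140598}{172279} \approx 0.81611$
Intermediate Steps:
$\frac{E{\left(-963,431 \right)}}{-516837} = \frac{\left(-963\right) \left(7 + 431\right)}{-516837} = \left(-963\right) 438 \left(- \frac{1}{516837}\right) = \left(-421794\right) \left(- \frac{1}{516837}\right) = \frac{140598}{172279}$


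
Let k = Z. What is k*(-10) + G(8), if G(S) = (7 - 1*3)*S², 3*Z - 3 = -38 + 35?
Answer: 256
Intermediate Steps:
Z = 0 (Z = 1 + (-38 + 35)/3 = 1 + (⅓)*(-3) = 1 - 1 = 0)
G(S) = 4*S² (G(S) = (7 - 3)*S² = 4*S²)
k = 0
k*(-10) + G(8) = 0*(-10) + 4*8² = 0 + 4*64 = 0 + 256 = 256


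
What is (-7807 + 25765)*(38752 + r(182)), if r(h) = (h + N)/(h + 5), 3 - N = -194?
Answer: 130141679874/187 ≈ 6.9595e+8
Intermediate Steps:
N = 197 (N = 3 - 1*(-194) = 3 + 194 = 197)
r(h) = (197 + h)/(5 + h) (r(h) = (h + 197)/(h + 5) = (197 + h)/(5 + h))
(-7807 + 25765)*(38752 + r(182)) = (-7807 + 25765)*(38752 + (197 + 182)/(5 + 182)) = 17958*(38752 + 379/187) = 17958*(7247003/187) = 130141679874/187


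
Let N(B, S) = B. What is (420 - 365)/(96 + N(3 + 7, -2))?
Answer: 55/106 ≈ 0.51887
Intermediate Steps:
(420 - 365)/(96 + N(3 + 7, -2)) = (420 - 365)/(96 + (3 + 7)) = 55/(96 + 10) = 55/106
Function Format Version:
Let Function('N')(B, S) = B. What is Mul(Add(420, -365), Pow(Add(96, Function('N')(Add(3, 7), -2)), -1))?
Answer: Rational(55, 106) ≈ 0.51887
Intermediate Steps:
Mul(Add(420, -365), Pow(Add(96, Function('N')(Add(3, 7), -2)), -1)) = Mul(Add(420, -365), Pow(Add(96, Add(3, 7)), -1)) = Mul(55, Pow(Add(96, 10), -1)) = Mul(55, Pow(106, -1)) = Mul(55, Rational(1, 106)) = Rational(55, 106)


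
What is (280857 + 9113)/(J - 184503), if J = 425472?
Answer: 289970/240969 ≈ 1.2034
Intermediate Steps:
(280857 + 9113)/(J - 184503) = (280857 + 9113)/(425472 - 184503) = 289970/240969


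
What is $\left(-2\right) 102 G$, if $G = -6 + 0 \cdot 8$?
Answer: $1224$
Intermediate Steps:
$G = -6$ ($G = -6 + 0 = -6$)
$\left(-2\right) 102 G = \left(-2\right) 102 \left(-6\right) = \left(-204\right) \left(-6\right) = 1224$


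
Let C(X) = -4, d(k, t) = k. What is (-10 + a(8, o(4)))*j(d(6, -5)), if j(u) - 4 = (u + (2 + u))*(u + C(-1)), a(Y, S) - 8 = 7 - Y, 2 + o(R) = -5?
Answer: -96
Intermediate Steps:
o(R) = -7 (o(R) = -2 - 5 = -7)
a(Y, S) = 15 - Y (a(Y, S) = 8 + (7 - Y) = 15 - Y)
j(u) = 4 + (-4 + u)*(2 + 2*u) (j(u) = 4 + (u + (2 + u))*(u - 4) = 4 + (2 + 2*u)*(-4 + u) = 4 + (-4 + u)*(2 + 2*u))
(-10 + a(8, o(4)))*j(d(6, -5)) = (-10 + (15 - 1*8))*(-4 - 6*6 + 2*6²) = (-10 + (15 - 8))*(-4 - 36 + 2*36) = (-10 + 7)*(-4 - 36 + 72) = -3*32 = -96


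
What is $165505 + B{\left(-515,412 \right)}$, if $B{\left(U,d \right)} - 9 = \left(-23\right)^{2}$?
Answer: $166043$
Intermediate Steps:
$B{\left(U,d \right)} = 538$ ($B{\left(U,d \right)} = 9 + \left(-23\right)^{2} = 9 + 529 = 538$)
$165505 + B{\left(-515,412 \right)} = 165505 + 538 = 166043$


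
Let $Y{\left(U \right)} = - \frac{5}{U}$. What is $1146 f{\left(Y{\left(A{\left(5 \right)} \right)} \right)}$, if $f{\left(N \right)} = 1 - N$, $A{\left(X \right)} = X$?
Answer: $2292$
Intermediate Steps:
$1146 f{\left(Y{\left(A{\left(5 \right)} \right)} \right)} = 1146 \left(1 - - \frac{5}{5}\right) = 1146 \left(1 - \left(-5\right) \frac{1}{5}\right) = 1146 \left(1 - -1\right) = 1146 \left(1 + 1\right) = 1146 \cdot 2 = 2292$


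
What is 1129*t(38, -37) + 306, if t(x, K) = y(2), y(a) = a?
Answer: 2564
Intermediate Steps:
t(x, K) = 2
1129*t(38, -37) + 306 = 1129*2 + 306 = 2258 + 306 = 2564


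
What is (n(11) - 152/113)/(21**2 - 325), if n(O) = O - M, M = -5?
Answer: 414/3277 ≈ 0.12634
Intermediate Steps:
n(O) = 5 + O (n(O) = O - 1*(-5) = O + 5 = 5 + O)
(n(11) - 152/113)/(21**2 - 325) = ((5 + 11) - 152/113)/(21**2 - 325) = (16 - 152*1/113)/(441 - 325) = (16 - 152/113)/116 = (1656/113)*(1/116) = 414/3277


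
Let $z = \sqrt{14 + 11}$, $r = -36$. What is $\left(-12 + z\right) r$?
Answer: $252$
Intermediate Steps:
$z = 5$ ($z = \sqrt{25} = 5$)
$\left(-12 + z\right) r = \left(-12 + 5\right) \left(-36\right) = \left(-7\right) \left(-36\right) = 252$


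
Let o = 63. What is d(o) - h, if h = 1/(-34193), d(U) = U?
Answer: 2154160/34193 ≈ 63.000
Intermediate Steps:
h = -1/34193 ≈ -2.9246e-5
d(o) - h = 63 - 1*(-1/34193) = 63 + 1/34193 = 2154160/34193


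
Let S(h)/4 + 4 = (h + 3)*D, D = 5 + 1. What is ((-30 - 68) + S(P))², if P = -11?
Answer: 93636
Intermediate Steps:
D = 6
S(h) = 56 + 24*h (S(h) = -16 + 4*((h + 3)*6) = -16 + 4*((3 + h)*6) = -16 + 4*(18 + 6*h) = -16 + (72 + 24*h) = 56 + 24*h)
((-30 - 68) + S(P))² = ((-30 - 68) + (56 + 24*(-11)))² = (-98 + (56 - 264))² = (-98 - 208)² = (-306)² = 93636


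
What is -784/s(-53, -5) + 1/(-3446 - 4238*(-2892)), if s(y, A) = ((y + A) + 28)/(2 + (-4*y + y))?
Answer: 155831438039/37036880 ≈ 4207.5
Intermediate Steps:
s(y, A) = (28 + A + y)/(2 - 3*y) (s(y, A) = ((A + y) + 28)/(2 - 3*y) = (28 + A + y)/(2 - 3*y))
-784/s(-53, -5) + 1/(-3446 - 4238*(-2892)) = -784*(-2 + 3*(-53))/(-28 - 1*(-5) - 1*(-53)) + 1/(-3446 - 4238*(-2892)) = -784*(-2 - 159)/(-28 + 5 + 53) - 1/2892/(-7684) = -784/(30/(-161)) - 1/7684*(-1/2892) = -784/((-1/161*30)) + 1/22222128 = -784/(-30/161) + 1/22222128 = -784*(-161/30) + 1/22222128 = 63112/15 + 1/22222128 = 155831438039/37036880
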